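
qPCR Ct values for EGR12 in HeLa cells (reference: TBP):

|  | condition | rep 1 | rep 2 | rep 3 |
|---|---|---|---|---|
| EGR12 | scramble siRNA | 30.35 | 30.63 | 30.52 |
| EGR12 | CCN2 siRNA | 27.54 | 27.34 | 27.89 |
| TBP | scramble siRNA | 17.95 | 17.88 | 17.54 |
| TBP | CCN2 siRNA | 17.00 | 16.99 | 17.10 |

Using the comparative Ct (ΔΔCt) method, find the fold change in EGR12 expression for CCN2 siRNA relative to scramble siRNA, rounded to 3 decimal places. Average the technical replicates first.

Mean Ct: EGR12 scramble siRNA 30.500; EGR12 CCN2 siRNA 27.590; TBP scramble siRNA 17.790; TBP CCN2 siRNA 17.030
ΔCt(scramble siRNA) = 30.500 − 17.790 = 12.710
ΔCt(CCN2 siRNA) = 27.590 − 17.030 = 10.560
ΔΔCt = 10.560 − 12.710 = -2.150
Fold change = 2^(−(-2.150)) = 2^2.150 = 4.4383

4.438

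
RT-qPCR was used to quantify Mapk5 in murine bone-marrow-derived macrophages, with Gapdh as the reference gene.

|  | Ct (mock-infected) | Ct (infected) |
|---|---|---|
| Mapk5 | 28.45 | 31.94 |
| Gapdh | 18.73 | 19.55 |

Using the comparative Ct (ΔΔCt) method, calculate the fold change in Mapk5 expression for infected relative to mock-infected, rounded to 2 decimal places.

ΔCt(mock-infected) = 28.450 − 18.730 = 9.720
ΔCt(infected) = 31.940 − 19.550 = 12.390
ΔΔCt = 12.390 − 9.720 = 2.670
Fold change = 2^(−2.670) = 0.157

0.16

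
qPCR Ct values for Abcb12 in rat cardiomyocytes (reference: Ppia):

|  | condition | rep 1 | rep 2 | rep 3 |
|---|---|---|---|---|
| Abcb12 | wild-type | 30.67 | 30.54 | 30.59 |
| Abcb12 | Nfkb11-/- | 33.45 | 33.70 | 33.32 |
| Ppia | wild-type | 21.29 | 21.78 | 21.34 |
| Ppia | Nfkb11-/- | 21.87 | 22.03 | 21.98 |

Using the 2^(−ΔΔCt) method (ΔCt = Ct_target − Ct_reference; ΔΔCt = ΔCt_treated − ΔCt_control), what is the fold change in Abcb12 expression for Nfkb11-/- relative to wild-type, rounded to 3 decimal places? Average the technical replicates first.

0.189

Mean Ct: Abcb12 wild-type 30.600; Abcb12 Nfkb11-/- 33.490; Ppia wild-type 21.470; Ppia Nfkb11-/- 21.960
ΔCt(wild-type) = 30.600 − 21.470 = 9.130
ΔCt(Nfkb11-/-) = 33.490 − 21.960 = 11.530
ΔΔCt = 11.530 − 9.130 = 2.400
Fold change = 2^(−2.400) = 0.1895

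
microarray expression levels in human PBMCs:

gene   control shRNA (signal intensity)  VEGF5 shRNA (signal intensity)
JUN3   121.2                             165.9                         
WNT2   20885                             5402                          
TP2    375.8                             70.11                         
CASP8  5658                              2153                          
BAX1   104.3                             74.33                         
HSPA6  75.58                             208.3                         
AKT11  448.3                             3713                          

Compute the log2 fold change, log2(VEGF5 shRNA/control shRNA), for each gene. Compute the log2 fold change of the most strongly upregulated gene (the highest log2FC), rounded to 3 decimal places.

3.050

log2(165.9/121.2) = 0.453  (JUN3)
log2(5402/20885) = -1.951  (WNT2)
log2(70.11/375.8) = -2.422  (TP2)
log2(2153/5658) = -1.394  (CASP8)
log2(74.33/104.3) = -0.489  (BAX1)
log2(208.3/75.58) = 1.463  (HSPA6)
log2(3713/448.3) = 3.050  (AKT11)
AKT11 is most strongly upregulated.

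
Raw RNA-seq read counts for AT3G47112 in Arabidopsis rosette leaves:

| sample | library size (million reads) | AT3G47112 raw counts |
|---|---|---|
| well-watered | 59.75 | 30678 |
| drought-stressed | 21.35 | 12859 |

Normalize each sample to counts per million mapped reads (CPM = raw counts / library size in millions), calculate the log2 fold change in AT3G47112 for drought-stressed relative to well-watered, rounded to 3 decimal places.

0.230

CPM(well-watered) = 30678 / 59.75 = 513.4393
CPM(drought-stressed) = 12859 / 21.35 = 602.2951
Fold change = 602.2951 / 513.4393 = 1.17306
log2(1.17306) = 0.2303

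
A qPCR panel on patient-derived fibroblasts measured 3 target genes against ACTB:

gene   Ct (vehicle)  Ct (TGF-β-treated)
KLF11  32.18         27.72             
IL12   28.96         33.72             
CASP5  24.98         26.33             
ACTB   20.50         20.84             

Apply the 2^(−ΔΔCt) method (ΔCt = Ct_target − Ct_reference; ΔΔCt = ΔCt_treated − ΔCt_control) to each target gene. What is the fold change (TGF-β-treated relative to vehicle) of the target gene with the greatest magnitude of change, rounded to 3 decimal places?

27.858

KLF11: ΔΔCt = (27.72−20.84) − (32.18−20.50) = 6.88 − 11.68 = -4.80; fold change = 2^4.80 = 27.858
IL12: ΔΔCt = (33.72−20.84) − (28.96−20.50) = 12.88 − 8.46 = 4.42; fold change = 2^-4.42 = 0.047
CASP5: ΔΔCt = (26.33−20.84) − (24.98−20.50) = 5.49 − 4.48 = 1.01; fold change = 2^-1.01 = 0.497
KLF11 has the largest |ΔΔCt| = 4.80.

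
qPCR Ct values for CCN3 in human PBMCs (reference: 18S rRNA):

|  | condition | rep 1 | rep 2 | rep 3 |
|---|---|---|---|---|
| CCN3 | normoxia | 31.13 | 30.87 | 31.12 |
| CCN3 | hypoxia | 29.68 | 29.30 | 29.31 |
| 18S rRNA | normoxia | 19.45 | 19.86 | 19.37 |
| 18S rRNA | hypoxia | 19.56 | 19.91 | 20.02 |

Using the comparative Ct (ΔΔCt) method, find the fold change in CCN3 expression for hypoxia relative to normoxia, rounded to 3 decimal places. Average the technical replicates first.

3.681

Mean Ct: CCN3 normoxia 31.040; CCN3 hypoxia 29.430; 18S rRNA normoxia 19.560; 18S rRNA hypoxia 19.830
ΔCt(normoxia) = 31.040 − 19.560 = 11.480
ΔCt(hypoxia) = 29.430 − 19.830 = 9.600
ΔΔCt = 9.600 − 11.480 = -1.880
Fold change = 2^(−(-1.880)) = 2^1.880 = 3.6808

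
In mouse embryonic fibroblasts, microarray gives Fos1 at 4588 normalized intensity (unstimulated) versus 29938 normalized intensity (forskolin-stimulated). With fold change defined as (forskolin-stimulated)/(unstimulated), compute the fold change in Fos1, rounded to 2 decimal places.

Fold change = 29938 / 4588 = 6.525
Fos1 is upregulated.

6.53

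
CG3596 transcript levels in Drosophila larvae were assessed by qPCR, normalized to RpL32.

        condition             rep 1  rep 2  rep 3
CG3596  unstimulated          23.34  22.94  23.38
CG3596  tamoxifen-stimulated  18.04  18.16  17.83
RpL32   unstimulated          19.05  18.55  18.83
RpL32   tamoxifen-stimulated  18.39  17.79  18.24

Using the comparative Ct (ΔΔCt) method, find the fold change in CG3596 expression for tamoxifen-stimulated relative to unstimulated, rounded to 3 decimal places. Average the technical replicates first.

23.264

Mean Ct: CG3596 unstimulated 23.220; CG3596 tamoxifen-stimulated 18.010; RpL32 unstimulated 18.810; RpL32 tamoxifen-stimulated 18.140
ΔCt(unstimulated) = 23.220 − 18.810 = 4.410
ΔCt(tamoxifen-stimulated) = 18.010 − 18.140 = -0.130
ΔΔCt = -0.130 − 4.410 = -4.540
Fold change = 2^(−(-4.540)) = 2^4.540 = 23.2636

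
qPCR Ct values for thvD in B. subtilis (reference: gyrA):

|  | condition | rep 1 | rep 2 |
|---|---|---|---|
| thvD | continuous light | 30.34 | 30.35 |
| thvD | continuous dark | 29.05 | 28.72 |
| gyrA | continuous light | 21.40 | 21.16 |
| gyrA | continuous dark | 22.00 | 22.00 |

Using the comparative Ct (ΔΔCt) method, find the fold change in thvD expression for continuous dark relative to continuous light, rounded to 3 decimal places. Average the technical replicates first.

4.532

Mean Ct: thvD continuous light 30.345; thvD continuous dark 28.885; gyrA continuous light 21.280; gyrA continuous dark 22.000
ΔCt(continuous light) = 30.345 − 21.280 = 9.065
ΔCt(continuous dark) = 28.885 − 22.000 = 6.885
ΔΔCt = 6.885 − 9.065 = -2.180
Fold change = 2^(−(-2.180)) = 2^2.180 = 4.5315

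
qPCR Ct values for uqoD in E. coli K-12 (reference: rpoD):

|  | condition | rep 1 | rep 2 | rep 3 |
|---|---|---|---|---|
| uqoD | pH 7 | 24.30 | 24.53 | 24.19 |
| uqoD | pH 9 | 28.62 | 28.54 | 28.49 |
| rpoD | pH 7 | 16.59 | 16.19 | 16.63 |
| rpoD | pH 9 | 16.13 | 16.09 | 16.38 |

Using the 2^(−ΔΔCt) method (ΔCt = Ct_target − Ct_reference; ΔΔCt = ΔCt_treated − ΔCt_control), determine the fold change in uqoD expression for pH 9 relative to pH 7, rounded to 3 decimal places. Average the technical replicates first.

0.045

Mean Ct: uqoD pH 7 24.340; uqoD pH 9 28.550; rpoD pH 7 16.470; rpoD pH 9 16.200
ΔCt(pH 7) = 24.340 − 16.470 = 7.870
ΔCt(pH 9) = 28.550 − 16.200 = 12.350
ΔΔCt = 12.350 − 7.870 = 4.480
Fold change = 2^(−4.480) = 0.0448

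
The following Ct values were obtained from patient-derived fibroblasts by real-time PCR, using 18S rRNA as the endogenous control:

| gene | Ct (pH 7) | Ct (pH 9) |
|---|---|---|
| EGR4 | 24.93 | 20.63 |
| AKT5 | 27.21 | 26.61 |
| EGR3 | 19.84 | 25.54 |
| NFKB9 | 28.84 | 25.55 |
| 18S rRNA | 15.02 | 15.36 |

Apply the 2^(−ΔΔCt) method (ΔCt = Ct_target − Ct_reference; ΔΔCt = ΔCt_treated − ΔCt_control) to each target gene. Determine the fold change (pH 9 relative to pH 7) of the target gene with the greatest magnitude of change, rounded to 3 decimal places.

EGR4: ΔΔCt = (20.63−15.36) − (24.93−15.02) = 5.27 − 9.91 = -4.64; fold change = 2^4.64 = 24.933
AKT5: ΔΔCt = (26.61−15.36) − (27.21−15.02) = 11.25 − 12.19 = -0.94; fold change = 2^0.94 = 1.919
EGR3: ΔΔCt = (25.54−15.36) − (19.84−15.02) = 10.18 − 4.82 = 5.36; fold change = 2^-5.36 = 0.024
NFKB9: ΔΔCt = (25.55−15.36) − (28.84−15.02) = 10.19 − 13.82 = -3.63; fold change = 2^3.63 = 12.381
EGR3 has the largest |ΔΔCt| = 5.36.

0.024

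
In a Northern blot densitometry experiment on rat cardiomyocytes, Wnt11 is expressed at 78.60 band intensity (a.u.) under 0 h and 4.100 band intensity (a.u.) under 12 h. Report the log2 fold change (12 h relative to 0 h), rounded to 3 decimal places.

Fold change = 4.100 / 78.60 = 0.0522
log2(0.0522) = -4.2608

-4.261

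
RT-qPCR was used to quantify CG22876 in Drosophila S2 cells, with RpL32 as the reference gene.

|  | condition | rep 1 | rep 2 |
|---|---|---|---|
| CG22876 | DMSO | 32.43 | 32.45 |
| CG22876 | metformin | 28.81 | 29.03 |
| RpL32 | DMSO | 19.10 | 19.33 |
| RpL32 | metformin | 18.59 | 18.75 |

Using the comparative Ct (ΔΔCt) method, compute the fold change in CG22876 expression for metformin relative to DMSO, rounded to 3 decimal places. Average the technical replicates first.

Mean Ct: CG22876 DMSO 32.440; CG22876 metformin 28.920; RpL32 DMSO 19.215; RpL32 metformin 18.670
ΔCt(DMSO) = 32.440 − 19.215 = 13.225
ΔCt(metformin) = 28.920 − 18.670 = 10.250
ΔΔCt = 10.250 − 13.225 = -2.975
Fold change = 2^(−(-2.975)) = 2^2.975 = 7.8626

7.863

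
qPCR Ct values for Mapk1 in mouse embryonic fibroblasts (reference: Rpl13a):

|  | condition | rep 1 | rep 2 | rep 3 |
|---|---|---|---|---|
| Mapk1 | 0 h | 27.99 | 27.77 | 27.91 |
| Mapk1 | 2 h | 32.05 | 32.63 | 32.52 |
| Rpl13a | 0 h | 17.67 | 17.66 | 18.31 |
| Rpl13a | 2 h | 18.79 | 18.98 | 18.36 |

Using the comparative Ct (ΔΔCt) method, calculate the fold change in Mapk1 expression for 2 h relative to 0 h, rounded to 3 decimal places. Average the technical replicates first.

Mean Ct: Mapk1 0 h 27.890; Mapk1 2 h 32.400; Rpl13a 0 h 17.880; Rpl13a 2 h 18.710
ΔCt(0 h) = 27.890 − 17.880 = 10.010
ΔCt(2 h) = 32.400 − 18.710 = 13.690
ΔΔCt = 13.690 − 10.010 = 3.680
Fold change = 2^(−3.680) = 0.0780

0.078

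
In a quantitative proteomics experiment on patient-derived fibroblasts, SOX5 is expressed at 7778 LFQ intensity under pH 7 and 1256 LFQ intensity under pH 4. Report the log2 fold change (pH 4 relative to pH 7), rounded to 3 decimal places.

Fold change = 1256 / 7778 = 0.1615
log2(0.1615) = -2.6306

-2.631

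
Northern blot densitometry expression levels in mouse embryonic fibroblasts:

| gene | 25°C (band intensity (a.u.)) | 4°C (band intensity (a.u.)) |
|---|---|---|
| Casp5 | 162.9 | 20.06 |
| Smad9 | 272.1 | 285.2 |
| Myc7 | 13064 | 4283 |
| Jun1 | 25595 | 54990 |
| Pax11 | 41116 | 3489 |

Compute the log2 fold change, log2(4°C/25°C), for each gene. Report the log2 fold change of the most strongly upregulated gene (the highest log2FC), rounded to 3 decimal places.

log2(20.06/162.9) = -3.022  (Casp5)
log2(285.2/272.1) = 0.068  (Smad9)
log2(4283/13064) = -1.609  (Myc7)
log2(54990/25595) = 1.103  (Jun1)
log2(3489/41116) = -3.559  (Pax11)
Jun1 is most strongly upregulated.

1.103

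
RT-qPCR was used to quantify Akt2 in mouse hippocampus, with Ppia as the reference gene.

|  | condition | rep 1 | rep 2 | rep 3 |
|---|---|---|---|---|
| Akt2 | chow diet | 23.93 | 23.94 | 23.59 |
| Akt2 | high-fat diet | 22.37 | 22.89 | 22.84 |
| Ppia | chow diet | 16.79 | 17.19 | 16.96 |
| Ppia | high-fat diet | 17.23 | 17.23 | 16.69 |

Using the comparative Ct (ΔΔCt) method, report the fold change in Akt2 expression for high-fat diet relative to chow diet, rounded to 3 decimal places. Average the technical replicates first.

2.282

Mean Ct: Akt2 chow diet 23.820; Akt2 high-fat diet 22.700; Ppia chow diet 16.980; Ppia high-fat diet 17.050
ΔCt(chow diet) = 23.820 − 16.980 = 6.840
ΔCt(high-fat diet) = 22.700 − 17.050 = 5.650
ΔΔCt = 5.650 − 6.840 = -1.190
Fold change = 2^(−(-1.190)) = 2^1.190 = 2.2815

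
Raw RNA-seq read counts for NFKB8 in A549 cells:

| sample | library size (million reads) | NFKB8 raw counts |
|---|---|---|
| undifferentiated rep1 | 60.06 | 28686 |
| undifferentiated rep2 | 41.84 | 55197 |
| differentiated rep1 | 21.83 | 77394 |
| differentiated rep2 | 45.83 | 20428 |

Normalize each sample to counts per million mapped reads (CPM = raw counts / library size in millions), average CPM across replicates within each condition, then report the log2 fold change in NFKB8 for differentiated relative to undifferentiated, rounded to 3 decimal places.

CPM(undifferentiated rep1) = 28686 / 60.06 = 477.6224
CPM(undifferentiated rep2) = 55197 / 41.84 = 1319.2400
CPM(differentiated rep1) = 77394 / 21.83 = 3545.3046
CPM(differentiated rep2) = 20428 / 45.83 = 445.7342
mean CPM(undifferentiated) = 898.4312; mean CPM(differentiated) = 1995.5194
Fold change = 1995.5194 / 898.4312 = 2.22112
log2(2.22112) = 1.1513

1.151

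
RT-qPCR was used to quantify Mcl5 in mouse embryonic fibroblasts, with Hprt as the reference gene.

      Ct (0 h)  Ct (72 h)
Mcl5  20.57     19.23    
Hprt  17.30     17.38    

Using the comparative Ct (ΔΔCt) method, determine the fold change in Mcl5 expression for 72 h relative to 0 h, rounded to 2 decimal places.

ΔCt(0 h) = 20.570 − 17.300 = 3.270
ΔCt(72 h) = 19.230 − 17.380 = 1.850
ΔΔCt = 1.850 − 3.270 = -1.420
Fold change = 2^(−(-1.420)) = 2^1.420 = 2.676

2.68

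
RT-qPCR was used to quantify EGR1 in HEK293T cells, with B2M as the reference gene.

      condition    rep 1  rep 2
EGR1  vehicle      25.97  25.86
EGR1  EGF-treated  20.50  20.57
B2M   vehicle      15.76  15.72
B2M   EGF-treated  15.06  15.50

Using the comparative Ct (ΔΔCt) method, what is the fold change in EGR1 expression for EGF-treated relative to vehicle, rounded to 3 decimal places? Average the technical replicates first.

Mean Ct: EGR1 vehicle 25.915; EGR1 EGF-treated 20.535; B2M vehicle 15.740; B2M EGF-treated 15.280
ΔCt(vehicle) = 25.915 − 15.740 = 10.175
ΔCt(EGF-treated) = 20.535 − 15.280 = 5.255
ΔΔCt = 5.255 − 10.175 = -4.920
Fold change = 2^(−(-4.920)) = 2^4.920 = 30.2738

30.274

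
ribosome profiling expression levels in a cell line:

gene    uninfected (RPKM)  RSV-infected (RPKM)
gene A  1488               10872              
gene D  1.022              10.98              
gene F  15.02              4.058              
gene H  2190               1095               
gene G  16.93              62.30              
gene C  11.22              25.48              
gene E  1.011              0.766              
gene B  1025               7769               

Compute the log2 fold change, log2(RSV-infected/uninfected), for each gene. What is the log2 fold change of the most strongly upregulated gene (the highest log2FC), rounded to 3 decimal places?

log2(10872/1488) = 2.869  (gene A)
log2(10.98/1.022) = 3.425  (gene D)
log2(4.058/15.02) = -1.888  (gene F)
log2(1095/2190) = -1.000  (gene H)
log2(62.30/16.93) = 1.880  (gene G)
log2(25.48/11.22) = 1.183  (gene C)
log2(0.766/1.011) = -0.400  (gene E)
log2(7769/1025) = 2.922  (gene B)
gene D is most strongly upregulated.

3.425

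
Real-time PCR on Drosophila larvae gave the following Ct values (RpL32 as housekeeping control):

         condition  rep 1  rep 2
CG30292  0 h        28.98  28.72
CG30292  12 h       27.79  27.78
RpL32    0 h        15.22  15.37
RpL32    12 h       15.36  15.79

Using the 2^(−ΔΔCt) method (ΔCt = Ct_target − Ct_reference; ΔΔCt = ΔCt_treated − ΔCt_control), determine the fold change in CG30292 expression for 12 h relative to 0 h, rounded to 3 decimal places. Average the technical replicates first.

Mean Ct: CG30292 0 h 28.850; CG30292 12 h 27.785; RpL32 0 h 15.295; RpL32 12 h 15.575
ΔCt(0 h) = 28.850 − 15.295 = 13.555
ΔCt(12 h) = 27.785 − 15.575 = 12.210
ΔΔCt = 12.210 − 13.555 = -1.345
Fold change = 2^(−(-1.345)) = 2^1.345 = 2.5403

2.540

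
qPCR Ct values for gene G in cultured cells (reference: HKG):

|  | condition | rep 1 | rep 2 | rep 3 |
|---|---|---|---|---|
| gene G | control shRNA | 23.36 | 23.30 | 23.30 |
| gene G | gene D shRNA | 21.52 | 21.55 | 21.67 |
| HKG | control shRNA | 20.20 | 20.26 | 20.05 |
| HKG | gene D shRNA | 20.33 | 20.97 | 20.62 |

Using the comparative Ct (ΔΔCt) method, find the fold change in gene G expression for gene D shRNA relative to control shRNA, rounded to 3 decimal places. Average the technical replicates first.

Mean Ct: gene G control shRNA 23.320; gene G gene D shRNA 21.580; HKG control shRNA 20.170; HKG gene D shRNA 20.640
ΔCt(control shRNA) = 23.320 − 20.170 = 3.150
ΔCt(gene D shRNA) = 21.580 − 20.640 = 0.940
ΔΔCt = 0.940 − 3.150 = -2.210
Fold change = 2^(−(-2.210)) = 2^2.210 = 4.6268

4.627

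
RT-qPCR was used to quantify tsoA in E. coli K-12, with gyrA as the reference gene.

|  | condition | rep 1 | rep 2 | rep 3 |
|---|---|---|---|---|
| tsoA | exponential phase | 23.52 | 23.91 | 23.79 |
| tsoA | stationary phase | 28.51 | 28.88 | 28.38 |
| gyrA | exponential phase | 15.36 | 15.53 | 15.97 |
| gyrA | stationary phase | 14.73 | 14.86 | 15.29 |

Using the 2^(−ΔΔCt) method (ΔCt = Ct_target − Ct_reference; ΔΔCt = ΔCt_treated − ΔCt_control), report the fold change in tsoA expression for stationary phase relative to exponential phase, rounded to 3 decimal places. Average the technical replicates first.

0.022

Mean Ct: tsoA exponential phase 23.740; tsoA stationary phase 28.590; gyrA exponential phase 15.620; gyrA stationary phase 14.960
ΔCt(exponential phase) = 23.740 − 15.620 = 8.120
ΔCt(stationary phase) = 28.590 − 14.960 = 13.630
ΔΔCt = 13.630 − 8.120 = 5.510
Fold change = 2^(−5.510) = 0.0219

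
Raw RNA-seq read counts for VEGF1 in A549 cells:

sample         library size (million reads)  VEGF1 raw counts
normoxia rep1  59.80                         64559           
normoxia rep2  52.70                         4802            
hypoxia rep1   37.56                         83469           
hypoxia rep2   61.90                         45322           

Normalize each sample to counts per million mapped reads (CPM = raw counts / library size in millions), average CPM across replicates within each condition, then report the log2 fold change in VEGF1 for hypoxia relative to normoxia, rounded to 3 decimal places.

CPM(normoxia rep1) = 64559 / 59.80 = 1079.5819
CPM(normoxia rep2) = 4802 / 52.70 = 91.1195
CPM(hypoxia rep1) = 83469 / 37.56 = 2222.2843
CPM(hypoxia rep2) = 45322 / 61.90 = 732.1809
mean CPM(normoxia) = 585.3507; mean CPM(hypoxia) = 1477.2326
Fold change = 1477.2326 / 585.3507 = 2.52367
log2(2.52367) = 1.3355

1.336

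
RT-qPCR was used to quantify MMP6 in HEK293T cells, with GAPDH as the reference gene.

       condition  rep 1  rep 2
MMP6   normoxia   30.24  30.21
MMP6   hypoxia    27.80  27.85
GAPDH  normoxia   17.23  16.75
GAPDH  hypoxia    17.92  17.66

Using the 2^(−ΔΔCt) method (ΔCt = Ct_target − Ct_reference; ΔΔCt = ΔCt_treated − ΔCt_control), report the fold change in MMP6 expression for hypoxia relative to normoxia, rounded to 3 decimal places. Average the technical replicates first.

9.190

Mean Ct: MMP6 normoxia 30.225; MMP6 hypoxia 27.825; GAPDH normoxia 16.990; GAPDH hypoxia 17.790
ΔCt(normoxia) = 30.225 − 16.990 = 13.235
ΔCt(hypoxia) = 27.825 − 17.790 = 10.035
ΔΔCt = 10.035 − 13.235 = -3.200
Fold change = 2^(−(-3.200)) = 2^3.200 = 9.1896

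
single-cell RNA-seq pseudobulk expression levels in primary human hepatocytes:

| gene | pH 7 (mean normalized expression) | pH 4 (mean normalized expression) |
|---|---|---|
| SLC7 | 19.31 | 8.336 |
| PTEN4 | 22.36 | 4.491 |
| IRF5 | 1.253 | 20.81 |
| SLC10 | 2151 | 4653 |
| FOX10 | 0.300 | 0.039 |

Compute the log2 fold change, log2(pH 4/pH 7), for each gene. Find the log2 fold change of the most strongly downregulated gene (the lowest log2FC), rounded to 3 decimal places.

-2.943

log2(8.336/19.31) = -1.212  (SLC7)
log2(4.491/22.36) = -2.316  (PTEN4)
log2(20.81/1.253) = 4.054  (IRF5)
log2(4653/2151) = 1.113  (SLC10)
log2(0.039/0.300) = -2.943  (FOX10)
FOX10 is most strongly downregulated.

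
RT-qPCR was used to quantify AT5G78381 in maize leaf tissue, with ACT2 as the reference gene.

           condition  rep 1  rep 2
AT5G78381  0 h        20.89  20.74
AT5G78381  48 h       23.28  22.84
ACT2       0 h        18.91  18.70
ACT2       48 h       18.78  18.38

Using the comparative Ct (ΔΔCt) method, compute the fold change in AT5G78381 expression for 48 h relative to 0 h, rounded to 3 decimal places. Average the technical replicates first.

0.180

Mean Ct: AT5G78381 0 h 20.815; AT5G78381 48 h 23.060; ACT2 0 h 18.805; ACT2 48 h 18.580
ΔCt(0 h) = 20.815 − 18.805 = 2.010
ΔCt(48 h) = 23.060 − 18.580 = 4.480
ΔΔCt = 4.480 − 2.010 = 2.470
Fold change = 2^(−2.470) = 0.1805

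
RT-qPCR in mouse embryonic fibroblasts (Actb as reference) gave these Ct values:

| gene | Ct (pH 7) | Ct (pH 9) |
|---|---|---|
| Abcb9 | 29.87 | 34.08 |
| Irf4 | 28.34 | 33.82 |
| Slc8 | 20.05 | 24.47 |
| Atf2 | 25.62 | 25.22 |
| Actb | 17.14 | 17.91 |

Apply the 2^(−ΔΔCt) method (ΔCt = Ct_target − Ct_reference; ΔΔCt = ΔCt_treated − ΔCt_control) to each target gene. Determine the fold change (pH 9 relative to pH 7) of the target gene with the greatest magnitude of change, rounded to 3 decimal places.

Abcb9: ΔΔCt = (34.08−17.91) − (29.87−17.14) = 16.17 − 12.73 = 3.44; fold change = 2^-3.44 = 0.092
Irf4: ΔΔCt = (33.82−17.91) − (28.34−17.14) = 15.91 − 11.20 = 4.71; fold change = 2^-4.71 = 0.038
Slc8: ΔΔCt = (24.47−17.91) − (20.05−17.14) = 6.56 − 2.91 = 3.65; fold change = 2^-3.65 = 0.080
Atf2: ΔΔCt = (25.22−17.91) − (25.62−17.14) = 7.31 − 8.48 = -1.17; fold change = 2^1.17 = 2.250
Irf4 has the largest |ΔΔCt| = 4.71.

0.038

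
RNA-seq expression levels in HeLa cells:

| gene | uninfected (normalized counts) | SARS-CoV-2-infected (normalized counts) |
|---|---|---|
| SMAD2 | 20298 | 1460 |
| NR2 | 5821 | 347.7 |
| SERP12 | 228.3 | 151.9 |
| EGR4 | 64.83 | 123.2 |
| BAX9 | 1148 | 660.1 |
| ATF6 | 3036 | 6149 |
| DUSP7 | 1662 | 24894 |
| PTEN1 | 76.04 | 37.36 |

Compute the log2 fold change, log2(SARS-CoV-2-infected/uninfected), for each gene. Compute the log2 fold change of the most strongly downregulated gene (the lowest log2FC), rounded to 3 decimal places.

-4.065

log2(1460/20298) = -3.797  (SMAD2)
log2(347.7/5821) = -4.065  (NR2)
log2(151.9/228.3) = -0.588  (SERP12)
log2(123.2/64.83) = 0.926  (EGR4)
log2(660.1/1148) = -0.798  (BAX9)
log2(6149/3036) = 1.018  (ATF6)
log2(24894/1662) = 3.905  (DUSP7)
log2(37.36/76.04) = -1.025  (PTEN1)
NR2 is most strongly downregulated.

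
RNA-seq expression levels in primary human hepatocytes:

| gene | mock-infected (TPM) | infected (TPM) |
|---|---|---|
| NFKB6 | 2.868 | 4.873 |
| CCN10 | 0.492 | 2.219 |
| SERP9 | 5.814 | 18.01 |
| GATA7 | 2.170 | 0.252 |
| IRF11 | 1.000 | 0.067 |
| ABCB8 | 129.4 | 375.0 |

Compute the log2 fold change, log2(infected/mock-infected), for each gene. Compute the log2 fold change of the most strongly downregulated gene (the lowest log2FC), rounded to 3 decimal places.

log2(4.873/2.868) = 0.765  (NFKB6)
log2(2.219/0.492) = 2.173  (CCN10)
log2(18.01/5.814) = 1.631  (SERP9)
log2(0.252/2.170) = -3.106  (GATA7)
log2(0.067/1.000) = -3.900  (IRF11)
log2(375.0/129.4) = 1.535  (ABCB8)
IRF11 is most strongly downregulated.

-3.900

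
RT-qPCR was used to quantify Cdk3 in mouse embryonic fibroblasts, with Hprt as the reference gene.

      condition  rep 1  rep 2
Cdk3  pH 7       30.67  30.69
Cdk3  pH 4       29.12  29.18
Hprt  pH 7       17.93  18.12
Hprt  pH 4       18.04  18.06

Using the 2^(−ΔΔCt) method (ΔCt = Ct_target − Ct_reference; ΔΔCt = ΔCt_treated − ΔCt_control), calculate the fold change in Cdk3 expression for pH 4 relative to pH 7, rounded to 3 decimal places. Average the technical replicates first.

Mean Ct: Cdk3 pH 7 30.680; Cdk3 pH 4 29.150; Hprt pH 7 18.025; Hprt pH 4 18.050
ΔCt(pH 7) = 30.680 − 18.025 = 12.655
ΔCt(pH 4) = 29.150 − 18.050 = 11.100
ΔΔCt = 11.100 − 12.655 = -1.555
Fold change = 2^(−(-1.555)) = 2^1.555 = 2.9383

2.938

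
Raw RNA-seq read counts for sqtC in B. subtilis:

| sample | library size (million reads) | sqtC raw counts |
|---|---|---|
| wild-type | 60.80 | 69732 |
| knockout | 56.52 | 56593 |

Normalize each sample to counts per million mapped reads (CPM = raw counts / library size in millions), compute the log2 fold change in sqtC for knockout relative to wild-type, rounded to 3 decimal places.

CPM(wild-type) = 69732 / 60.80 = 1146.9079
CPM(knockout) = 56593 / 56.52 = 1001.2916
Fold change = 1001.2916 / 1146.9079 = 0.87304
log2(0.87304) = -0.1959

-0.196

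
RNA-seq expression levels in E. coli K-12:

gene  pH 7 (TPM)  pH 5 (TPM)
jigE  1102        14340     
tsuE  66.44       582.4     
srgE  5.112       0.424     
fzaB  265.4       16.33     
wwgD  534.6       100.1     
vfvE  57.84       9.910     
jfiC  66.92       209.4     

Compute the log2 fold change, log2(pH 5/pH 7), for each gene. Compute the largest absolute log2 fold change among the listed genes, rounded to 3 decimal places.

4.023

log2(14340/1102) = 3.702  (jigE)
log2(582.4/66.44) = 3.132  (tsuE)
log2(0.424/5.112) = -3.592  (srgE)
log2(16.33/265.4) = -4.023  (fzaB)
log2(100.1/534.6) = -2.417  (wwgD)
log2(9.910/57.84) = -2.545  (vfvE)
log2(209.4/66.92) = 1.646  (jfiC)
The largest magnitude belongs to fzaB.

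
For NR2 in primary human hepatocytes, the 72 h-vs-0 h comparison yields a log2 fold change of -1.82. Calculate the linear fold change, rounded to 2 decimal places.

0.28

Fold change = 2^(-1.82) = 0.283
That is, NR2 drops to 28.3% of the 0 h level.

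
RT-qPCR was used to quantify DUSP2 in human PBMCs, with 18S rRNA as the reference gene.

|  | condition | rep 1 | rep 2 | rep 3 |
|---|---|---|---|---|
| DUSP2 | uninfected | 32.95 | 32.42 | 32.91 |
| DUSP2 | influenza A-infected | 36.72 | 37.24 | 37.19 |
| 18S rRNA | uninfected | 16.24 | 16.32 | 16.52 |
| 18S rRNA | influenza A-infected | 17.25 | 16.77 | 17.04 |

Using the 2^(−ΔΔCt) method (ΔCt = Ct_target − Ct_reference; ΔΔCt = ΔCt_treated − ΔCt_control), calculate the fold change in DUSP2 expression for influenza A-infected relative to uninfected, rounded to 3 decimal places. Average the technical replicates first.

0.081

Mean Ct: DUSP2 uninfected 32.760; DUSP2 influenza A-infected 37.050; 18S rRNA uninfected 16.360; 18S rRNA influenza A-infected 17.020
ΔCt(uninfected) = 32.760 − 16.360 = 16.400
ΔCt(influenza A-infected) = 37.050 − 17.020 = 20.030
ΔΔCt = 20.030 − 16.400 = 3.630
Fold change = 2^(−3.630) = 0.0808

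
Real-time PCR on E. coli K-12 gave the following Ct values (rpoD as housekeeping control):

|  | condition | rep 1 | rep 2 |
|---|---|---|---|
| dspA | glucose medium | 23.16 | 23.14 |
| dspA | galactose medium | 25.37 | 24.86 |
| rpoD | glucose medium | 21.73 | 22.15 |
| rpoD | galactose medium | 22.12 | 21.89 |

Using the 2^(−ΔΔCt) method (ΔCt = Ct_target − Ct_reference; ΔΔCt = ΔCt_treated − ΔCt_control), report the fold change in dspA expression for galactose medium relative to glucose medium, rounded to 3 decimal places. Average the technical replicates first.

Mean Ct: dspA glucose medium 23.150; dspA galactose medium 25.115; rpoD glucose medium 21.940; rpoD galactose medium 22.005
ΔCt(glucose medium) = 23.150 − 21.940 = 1.210
ΔCt(galactose medium) = 25.115 − 22.005 = 3.110
ΔΔCt = 3.110 − 1.210 = 1.900
Fold change = 2^(−1.900) = 0.2679

0.268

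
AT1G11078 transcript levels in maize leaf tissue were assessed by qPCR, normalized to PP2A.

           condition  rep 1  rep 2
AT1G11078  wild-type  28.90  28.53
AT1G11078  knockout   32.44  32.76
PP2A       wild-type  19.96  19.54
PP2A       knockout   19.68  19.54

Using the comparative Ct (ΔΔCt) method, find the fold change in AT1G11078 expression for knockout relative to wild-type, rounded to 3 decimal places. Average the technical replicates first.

0.061

Mean Ct: AT1G11078 wild-type 28.715; AT1G11078 knockout 32.600; PP2A wild-type 19.750; PP2A knockout 19.610
ΔCt(wild-type) = 28.715 − 19.750 = 8.965
ΔCt(knockout) = 32.600 − 19.610 = 12.990
ΔΔCt = 12.990 − 8.965 = 4.025
Fold change = 2^(−4.025) = 0.0614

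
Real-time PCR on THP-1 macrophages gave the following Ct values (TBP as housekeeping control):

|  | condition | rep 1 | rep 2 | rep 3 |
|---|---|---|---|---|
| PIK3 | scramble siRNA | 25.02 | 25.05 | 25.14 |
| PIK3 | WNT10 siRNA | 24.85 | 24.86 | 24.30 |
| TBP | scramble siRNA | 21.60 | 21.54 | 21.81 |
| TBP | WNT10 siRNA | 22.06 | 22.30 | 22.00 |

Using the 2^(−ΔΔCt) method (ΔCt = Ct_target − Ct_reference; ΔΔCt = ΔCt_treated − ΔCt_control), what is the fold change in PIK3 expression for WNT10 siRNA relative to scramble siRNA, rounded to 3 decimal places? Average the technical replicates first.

Mean Ct: PIK3 scramble siRNA 25.070; PIK3 WNT10 siRNA 24.670; TBP scramble siRNA 21.650; TBP WNT10 siRNA 22.120
ΔCt(scramble siRNA) = 25.070 − 21.650 = 3.420
ΔCt(WNT10 siRNA) = 24.670 − 22.120 = 2.550
ΔΔCt = 2.550 − 3.420 = -0.870
Fold change = 2^(−(-0.870)) = 2^0.870 = 1.8277

1.828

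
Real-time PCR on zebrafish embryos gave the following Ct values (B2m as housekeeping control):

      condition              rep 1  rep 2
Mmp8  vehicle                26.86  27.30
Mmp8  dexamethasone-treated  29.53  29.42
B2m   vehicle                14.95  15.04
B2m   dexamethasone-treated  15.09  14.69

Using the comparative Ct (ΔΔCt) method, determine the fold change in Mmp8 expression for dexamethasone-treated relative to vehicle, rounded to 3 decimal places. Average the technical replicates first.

Mean Ct: Mmp8 vehicle 27.080; Mmp8 dexamethasone-treated 29.475; B2m vehicle 14.995; B2m dexamethasone-treated 14.890
ΔCt(vehicle) = 27.080 − 14.995 = 12.085
ΔCt(dexamethasone-treated) = 29.475 − 14.890 = 14.585
ΔΔCt = 14.585 − 12.085 = 2.500
Fold change = 2^(−2.500) = 0.1768

0.177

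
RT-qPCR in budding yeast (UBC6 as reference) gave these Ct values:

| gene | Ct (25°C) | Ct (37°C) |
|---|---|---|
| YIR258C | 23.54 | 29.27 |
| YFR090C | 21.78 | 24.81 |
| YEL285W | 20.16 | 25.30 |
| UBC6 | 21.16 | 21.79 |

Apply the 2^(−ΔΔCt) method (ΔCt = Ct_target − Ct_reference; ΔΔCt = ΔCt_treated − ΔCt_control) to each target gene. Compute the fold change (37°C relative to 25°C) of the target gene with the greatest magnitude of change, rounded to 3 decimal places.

0.029

YIR258C: ΔΔCt = (29.27−21.79) − (23.54−21.16) = 7.48 − 2.38 = 5.10; fold change = 2^-5.10 = 0.029
YFR090C: ΔΔCt = (24.81−21.79) − (21.78−21.16) = 3.02 − 0.62 = 2.40; fold change = 2^-2.40 = 0.189
YEL285W: ΔΔCt = (25.30−21.79) − (20.16−21.16) = 3.51 − (-1.00) = 4.51; fold change = 2^-4.51 = 0.044
YIR258C has the largest |ΔΔCt| = 5.10.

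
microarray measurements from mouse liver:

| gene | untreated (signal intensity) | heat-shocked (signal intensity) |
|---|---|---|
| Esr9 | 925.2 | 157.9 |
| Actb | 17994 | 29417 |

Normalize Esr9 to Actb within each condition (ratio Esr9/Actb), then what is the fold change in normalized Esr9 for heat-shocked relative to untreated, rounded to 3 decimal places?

0.104

Esr9/Actb (untreated) = 925.2 / 17994 = 0.051417
Esr9/Actb (heat-shocked) = 157.9 / 29417 = 0.0053676
Fold change = 0.0053676 / 0.051417 = 0.1044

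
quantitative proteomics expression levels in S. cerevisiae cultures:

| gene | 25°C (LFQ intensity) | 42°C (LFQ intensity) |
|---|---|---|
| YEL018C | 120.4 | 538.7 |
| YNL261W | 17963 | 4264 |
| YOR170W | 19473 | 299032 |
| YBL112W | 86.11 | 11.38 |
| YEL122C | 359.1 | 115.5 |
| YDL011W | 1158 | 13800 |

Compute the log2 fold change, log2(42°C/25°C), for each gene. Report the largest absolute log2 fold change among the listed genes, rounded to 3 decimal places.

log2(538.7/120.4) = 2.162  (YEL018C)
log2(4264/17963) = -2.075  (YNL261W)
log2(299032/19473) = 3.941  (YOR170W)
log2(11.38/86.11) = -2.920  (YBL112W)
log2(115.5/359.1) = -1.636  (YEL122C)
log2(13800/1158) = 3.575  (YDL011W)
The largest magnitude belongs to YOR170W.

3.941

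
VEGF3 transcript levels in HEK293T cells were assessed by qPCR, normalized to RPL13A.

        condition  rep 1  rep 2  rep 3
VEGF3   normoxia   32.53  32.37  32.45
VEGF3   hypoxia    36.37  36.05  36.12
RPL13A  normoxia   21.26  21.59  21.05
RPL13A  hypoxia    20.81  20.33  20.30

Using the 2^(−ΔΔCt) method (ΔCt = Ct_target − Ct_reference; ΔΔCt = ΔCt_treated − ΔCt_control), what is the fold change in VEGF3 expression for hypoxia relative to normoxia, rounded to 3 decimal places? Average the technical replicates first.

Mean Ct: VEGF3 normoxia 32.450; VEGF3 hypoxia 36.180; RPL13A normoxia 21.300; RPL13A hypoxia 20.480
ΔCt(normoxia) = 32.450 − 21.300 = 11.150
ΔCt(hypoxia) = 36.180 − 20.480 = 15.700
ΔΔCt = 15.700 − 11.150 = 4.550
Fold change = 2^(−4.550) = 0.0427

0.043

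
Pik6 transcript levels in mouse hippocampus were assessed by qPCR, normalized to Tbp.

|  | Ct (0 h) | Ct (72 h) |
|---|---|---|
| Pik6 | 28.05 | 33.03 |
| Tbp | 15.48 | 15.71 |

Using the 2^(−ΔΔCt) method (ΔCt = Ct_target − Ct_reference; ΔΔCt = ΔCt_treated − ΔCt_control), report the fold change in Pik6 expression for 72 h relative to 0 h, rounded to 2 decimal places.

0.04

ΔCt(0 h) = 28.050 − 15.480 = 12.570
ΔCt(72 h) = 33.030 − 15.710 = 17.320
ΔΔCt = 17.320 − 12.570 = 4.750
Fold change = 2^(−4.750) = 0.037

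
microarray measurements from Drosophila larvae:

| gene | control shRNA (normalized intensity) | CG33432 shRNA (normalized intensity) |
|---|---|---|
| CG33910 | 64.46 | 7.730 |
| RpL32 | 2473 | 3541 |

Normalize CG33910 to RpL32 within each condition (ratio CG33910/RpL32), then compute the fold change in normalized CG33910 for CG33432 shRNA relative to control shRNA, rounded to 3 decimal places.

CG33910/RpL32 (control shRNA) = 64.46 / 2473 = 0.026066
CG33910/RpL32 (CG33432 shRNA) = 7.730 / 3541 = 0.002183
Fold change = 0.002183 / 0.026066 = 0.0838

0.084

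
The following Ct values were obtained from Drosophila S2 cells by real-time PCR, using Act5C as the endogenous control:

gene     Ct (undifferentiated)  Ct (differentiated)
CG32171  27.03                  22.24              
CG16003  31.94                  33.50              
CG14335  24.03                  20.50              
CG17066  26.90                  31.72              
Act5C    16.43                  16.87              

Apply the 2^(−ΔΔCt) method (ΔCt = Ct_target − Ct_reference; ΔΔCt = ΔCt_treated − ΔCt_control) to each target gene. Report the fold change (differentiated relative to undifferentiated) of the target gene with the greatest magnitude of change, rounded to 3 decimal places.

CG32171: ΔΔCt = (22.24−16.87) − (27.03−16.43) = 5.37 − 10.60 = -5.23; fold change = 2^5.23 = 37.531
CG16003: ΔΔCt = (33.50−16.87) − (31.94−16.43) = 16.63 − 15.51 = 1.12; fold change = 2^-1.12 = 0.460
CG14335: ΔΔCt = (20.50−16.87) − (24.03−16.43) = 3.63 − 7.60 = -3.97; fold change = 2^3.97 = 15.671
CG17066: ΔΔCt = (31.72−16.87) − (26.90−16.43) = 14.85 − 10.47 = 4.38; fold change = 2^-4.38 = 0.048
CG32171 has the largest |ΔΔCt| = 5.23.

37.531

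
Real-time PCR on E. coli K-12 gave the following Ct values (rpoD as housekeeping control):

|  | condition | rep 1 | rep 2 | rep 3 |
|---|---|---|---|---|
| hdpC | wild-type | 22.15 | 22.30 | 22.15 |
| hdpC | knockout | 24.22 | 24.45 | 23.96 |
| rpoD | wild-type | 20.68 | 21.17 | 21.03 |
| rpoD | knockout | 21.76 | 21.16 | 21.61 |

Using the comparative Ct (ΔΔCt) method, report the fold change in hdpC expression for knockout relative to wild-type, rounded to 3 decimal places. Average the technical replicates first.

Mean Ct: hdpC wild-type 22.200; hdpC knockout 24.210; rpoD wild-type 20.960; rpoD knockout 21.510
ΔCt(wild-type) = 22.200 − 20.960 = 1.240
ΔCt(knockout) = 24.210 − 21.510 = 2.700
ΔΔCt = 2.700 − 1.240 = 1.460
Fold change = 2^(−1.460) = 0.3635

0.363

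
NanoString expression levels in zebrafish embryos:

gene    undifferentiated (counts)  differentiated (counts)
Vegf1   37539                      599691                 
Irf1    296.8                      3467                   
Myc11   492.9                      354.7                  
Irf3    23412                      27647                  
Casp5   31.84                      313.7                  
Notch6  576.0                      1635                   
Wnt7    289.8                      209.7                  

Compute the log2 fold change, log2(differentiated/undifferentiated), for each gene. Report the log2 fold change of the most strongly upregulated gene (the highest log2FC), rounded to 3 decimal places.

3.998

log2(599691/37539) = 3.998  (Vegf1)
log2(3467/296.8) = 3.546  (Irf1)
log2(354.7/492.9) = -0.475  (Myc11)
log2(27647/23412) = 0.240  (Irf3)
log2(313.7/31.84) = 3.300  (Casp5)
log2(1635/576.0) = 1.505  (Notch6)
log2(209.7/289.8) = -0.467  (Wnt7)
Vegf1 is most strongly upregulated.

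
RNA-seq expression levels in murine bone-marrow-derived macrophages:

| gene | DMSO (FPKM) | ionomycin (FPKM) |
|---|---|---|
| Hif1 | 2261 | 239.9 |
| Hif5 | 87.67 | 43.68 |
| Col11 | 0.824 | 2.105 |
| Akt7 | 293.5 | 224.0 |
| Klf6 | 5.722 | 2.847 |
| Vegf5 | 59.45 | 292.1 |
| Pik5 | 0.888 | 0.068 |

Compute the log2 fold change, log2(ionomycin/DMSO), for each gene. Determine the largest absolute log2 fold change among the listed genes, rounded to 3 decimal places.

log2(239.9/2261) = -3.236  (Hif1)
log2(43.68/87.67) = -1.005  (Hif5)
log2(2.105/0.824) = 1.353  (Col11)
log2(224.0/293.5) = -0.390  (Akt7)
log2(2.847/5.722) = -1.007  (Klf6)
log2(292.1/59.45) = 2.297  (Vegf5)
log2(0.068/0.888) = -3.707  (Pik5)
The largest magnitude belongs to Pik5.

3.707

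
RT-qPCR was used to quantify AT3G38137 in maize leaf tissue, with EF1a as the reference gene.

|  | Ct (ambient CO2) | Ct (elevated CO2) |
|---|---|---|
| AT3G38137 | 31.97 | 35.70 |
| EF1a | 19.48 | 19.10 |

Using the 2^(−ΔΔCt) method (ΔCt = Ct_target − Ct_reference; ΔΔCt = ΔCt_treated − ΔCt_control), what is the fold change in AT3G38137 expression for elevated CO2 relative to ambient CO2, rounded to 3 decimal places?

ΔCt(ambient CO2) = 31.970 − 19.480 = 12.490
ΔCt(elevated CO2) = 35.700 − 19.100 = 16.600
ΔΔCt = 16.600 − 12.490 = 4.110
Fold change = 2^(−4.110) = 0.0579

0.058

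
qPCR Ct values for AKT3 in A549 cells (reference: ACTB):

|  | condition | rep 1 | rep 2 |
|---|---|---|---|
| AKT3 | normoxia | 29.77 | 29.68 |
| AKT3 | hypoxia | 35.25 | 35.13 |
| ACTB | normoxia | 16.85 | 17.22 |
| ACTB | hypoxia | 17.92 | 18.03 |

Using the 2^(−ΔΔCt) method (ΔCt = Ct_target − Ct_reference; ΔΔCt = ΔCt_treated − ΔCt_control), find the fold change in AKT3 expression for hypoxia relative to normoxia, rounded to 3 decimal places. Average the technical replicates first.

0.043

Mean Ct: AKT3 normoxia 29.725; AKT3 hypoxia 35.190; ACTB normoxia 17.035; ACTB hypoxia 17.975
ΔCt(normoxia) = 29.725 − 17.035 = 12.690
ΔCt(hypoxia) = 35.190 − 17.975 = 17.215
ΔΔCt = 17.215 − 12.690 = 4.525
Fold change = 2^(−4.525) = 0.0434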